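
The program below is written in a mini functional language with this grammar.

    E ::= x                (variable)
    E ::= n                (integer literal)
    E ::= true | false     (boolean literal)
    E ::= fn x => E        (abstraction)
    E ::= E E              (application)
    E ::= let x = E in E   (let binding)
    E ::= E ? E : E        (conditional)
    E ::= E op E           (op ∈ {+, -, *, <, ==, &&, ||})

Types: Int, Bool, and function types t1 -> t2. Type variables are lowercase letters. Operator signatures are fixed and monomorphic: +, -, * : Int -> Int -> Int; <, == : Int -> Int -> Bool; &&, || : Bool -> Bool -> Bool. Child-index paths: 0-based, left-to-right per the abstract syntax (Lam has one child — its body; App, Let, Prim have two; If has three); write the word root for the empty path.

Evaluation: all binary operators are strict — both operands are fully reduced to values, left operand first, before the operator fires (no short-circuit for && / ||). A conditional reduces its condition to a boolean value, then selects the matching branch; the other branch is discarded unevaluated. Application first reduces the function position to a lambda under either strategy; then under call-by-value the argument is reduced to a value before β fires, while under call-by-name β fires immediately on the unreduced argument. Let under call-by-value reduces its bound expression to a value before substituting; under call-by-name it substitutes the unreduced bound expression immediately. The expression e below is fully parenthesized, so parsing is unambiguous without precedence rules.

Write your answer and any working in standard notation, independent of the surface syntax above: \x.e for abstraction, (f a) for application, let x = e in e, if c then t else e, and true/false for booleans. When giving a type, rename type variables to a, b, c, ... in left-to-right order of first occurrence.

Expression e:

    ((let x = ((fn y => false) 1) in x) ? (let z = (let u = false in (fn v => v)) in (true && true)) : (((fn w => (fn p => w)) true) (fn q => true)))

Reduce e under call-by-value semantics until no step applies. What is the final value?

Answer: true

Derivation:
step 0: (if (let x = ((\y.false) 1) in x) then (let z = (let u = false in (\v.v)) in (true && true)) else (((\w.(\p.w)) true) (\q.true)))
step 1: [beta@0.0] (if (let x = false in x) then (let z = (let u = false in (\v.v)) in (true && true)) else (((\w.(\p.w)) true) (\q.true)))
step 2: [let@0] (if false then (let z = (let u = false in (\v.v)) in (true && true)) else (((\w.(\p.w)) true) (\q.true)))
step 3: [if@root] (((\w.(\p.w)) true) (\q.true))
step 4: [beta@0] ((\p.true) (\q.true))
step 5: [beta@root] true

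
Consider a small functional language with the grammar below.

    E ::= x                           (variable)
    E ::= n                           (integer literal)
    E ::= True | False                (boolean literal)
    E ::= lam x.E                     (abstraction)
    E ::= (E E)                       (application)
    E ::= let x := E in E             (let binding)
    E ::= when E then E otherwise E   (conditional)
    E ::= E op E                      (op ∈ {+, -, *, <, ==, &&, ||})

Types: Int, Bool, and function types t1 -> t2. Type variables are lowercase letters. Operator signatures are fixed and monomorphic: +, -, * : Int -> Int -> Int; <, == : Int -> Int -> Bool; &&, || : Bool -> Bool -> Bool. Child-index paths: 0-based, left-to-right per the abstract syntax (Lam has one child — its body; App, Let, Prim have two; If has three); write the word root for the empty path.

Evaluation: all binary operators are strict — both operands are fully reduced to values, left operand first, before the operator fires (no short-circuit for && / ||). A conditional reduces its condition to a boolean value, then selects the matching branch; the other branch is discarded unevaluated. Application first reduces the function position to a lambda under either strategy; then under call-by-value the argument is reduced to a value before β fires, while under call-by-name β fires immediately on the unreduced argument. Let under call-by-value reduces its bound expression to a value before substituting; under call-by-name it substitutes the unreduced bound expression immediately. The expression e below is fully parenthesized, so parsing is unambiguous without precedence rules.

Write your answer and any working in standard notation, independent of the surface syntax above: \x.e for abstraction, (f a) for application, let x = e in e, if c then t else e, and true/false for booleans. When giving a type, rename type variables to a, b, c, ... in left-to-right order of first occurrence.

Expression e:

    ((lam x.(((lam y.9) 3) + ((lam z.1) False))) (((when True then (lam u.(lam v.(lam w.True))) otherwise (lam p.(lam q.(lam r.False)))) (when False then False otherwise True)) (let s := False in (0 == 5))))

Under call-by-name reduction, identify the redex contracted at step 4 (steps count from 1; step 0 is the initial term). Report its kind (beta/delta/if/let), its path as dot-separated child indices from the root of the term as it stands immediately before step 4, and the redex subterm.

Answer: delta at root : (9 + 1)

Derivation:
step 0: ((\x.(((\y.9) 3) + ((\z.1) false))) (((if true then (\u.(\v.(\w.true))) else (\p.(\q.(\r.false)))) (if false then false else true)) (let s = false in (0 == 5))))
step 1: [beta@root] (((\y.9) 3) + ((\z.1) false))
step 2: [beta@0] (9 + ((\z.1) false))
step 3: [beta@1] (9 + 1)
step 4: [delta@root] 10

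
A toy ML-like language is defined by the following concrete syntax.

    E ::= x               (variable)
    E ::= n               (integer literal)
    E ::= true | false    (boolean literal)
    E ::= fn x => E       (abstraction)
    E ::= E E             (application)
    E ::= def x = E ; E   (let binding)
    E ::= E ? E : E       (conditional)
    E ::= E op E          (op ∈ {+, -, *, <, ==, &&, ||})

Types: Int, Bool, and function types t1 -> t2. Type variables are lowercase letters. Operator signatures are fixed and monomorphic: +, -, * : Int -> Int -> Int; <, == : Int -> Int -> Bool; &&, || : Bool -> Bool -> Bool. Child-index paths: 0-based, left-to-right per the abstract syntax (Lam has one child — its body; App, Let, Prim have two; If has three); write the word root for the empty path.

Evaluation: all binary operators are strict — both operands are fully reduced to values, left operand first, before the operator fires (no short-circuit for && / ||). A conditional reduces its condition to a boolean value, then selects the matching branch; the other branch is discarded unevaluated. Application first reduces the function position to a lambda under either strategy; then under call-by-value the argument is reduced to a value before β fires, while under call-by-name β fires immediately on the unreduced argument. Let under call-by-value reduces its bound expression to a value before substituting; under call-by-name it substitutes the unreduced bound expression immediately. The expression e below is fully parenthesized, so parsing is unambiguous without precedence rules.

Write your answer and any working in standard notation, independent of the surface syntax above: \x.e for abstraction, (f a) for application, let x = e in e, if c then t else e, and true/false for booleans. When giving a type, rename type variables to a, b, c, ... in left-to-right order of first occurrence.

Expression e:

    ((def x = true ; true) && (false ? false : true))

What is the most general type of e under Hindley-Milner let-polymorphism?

Answer: Bool

Derivation:
let x : Bool
  unify Bool ~ Bool
  unify Bool ~ Bool
  unify Bool ~ Bool
  unify Bool ~ Bool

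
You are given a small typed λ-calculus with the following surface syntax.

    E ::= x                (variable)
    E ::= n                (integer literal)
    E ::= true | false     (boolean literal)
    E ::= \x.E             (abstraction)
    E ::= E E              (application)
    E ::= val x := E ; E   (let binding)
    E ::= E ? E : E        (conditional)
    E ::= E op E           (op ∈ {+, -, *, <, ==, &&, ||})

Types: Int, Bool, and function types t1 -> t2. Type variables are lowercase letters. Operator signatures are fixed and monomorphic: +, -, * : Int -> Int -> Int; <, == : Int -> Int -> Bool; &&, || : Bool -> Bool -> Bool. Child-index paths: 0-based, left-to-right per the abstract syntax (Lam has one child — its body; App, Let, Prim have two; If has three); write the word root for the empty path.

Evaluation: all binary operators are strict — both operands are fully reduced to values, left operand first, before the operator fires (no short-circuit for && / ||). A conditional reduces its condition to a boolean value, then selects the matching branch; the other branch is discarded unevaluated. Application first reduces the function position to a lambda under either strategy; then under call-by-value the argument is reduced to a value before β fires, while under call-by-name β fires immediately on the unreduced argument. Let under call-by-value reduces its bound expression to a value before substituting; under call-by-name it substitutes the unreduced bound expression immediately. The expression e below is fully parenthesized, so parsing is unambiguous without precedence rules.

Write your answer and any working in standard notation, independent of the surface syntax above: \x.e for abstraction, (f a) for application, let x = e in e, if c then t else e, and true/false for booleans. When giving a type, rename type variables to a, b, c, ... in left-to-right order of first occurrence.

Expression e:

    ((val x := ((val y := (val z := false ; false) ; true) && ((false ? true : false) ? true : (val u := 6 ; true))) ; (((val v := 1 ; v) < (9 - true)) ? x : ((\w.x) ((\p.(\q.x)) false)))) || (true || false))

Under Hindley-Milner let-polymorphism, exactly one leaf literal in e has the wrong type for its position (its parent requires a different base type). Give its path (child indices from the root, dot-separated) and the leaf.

Trace:
let z : Bool
let y : Bool
  unify Bool ~ Bool
  unify Bool ~ Bool
  unify Bool ~ Bool
  unify Bool ~ Bool
let u : Int
  unify Bool ~ Bool
  unify Bool ~ Bool
let x : Bool
let v : Int
v : Int
  unify Int ~ Int
  unify Int ~ Int
  unify Bool ~ Int
  FAIL: mismatch Bool ~ Int

Answer: 0.1.0.1.1 : true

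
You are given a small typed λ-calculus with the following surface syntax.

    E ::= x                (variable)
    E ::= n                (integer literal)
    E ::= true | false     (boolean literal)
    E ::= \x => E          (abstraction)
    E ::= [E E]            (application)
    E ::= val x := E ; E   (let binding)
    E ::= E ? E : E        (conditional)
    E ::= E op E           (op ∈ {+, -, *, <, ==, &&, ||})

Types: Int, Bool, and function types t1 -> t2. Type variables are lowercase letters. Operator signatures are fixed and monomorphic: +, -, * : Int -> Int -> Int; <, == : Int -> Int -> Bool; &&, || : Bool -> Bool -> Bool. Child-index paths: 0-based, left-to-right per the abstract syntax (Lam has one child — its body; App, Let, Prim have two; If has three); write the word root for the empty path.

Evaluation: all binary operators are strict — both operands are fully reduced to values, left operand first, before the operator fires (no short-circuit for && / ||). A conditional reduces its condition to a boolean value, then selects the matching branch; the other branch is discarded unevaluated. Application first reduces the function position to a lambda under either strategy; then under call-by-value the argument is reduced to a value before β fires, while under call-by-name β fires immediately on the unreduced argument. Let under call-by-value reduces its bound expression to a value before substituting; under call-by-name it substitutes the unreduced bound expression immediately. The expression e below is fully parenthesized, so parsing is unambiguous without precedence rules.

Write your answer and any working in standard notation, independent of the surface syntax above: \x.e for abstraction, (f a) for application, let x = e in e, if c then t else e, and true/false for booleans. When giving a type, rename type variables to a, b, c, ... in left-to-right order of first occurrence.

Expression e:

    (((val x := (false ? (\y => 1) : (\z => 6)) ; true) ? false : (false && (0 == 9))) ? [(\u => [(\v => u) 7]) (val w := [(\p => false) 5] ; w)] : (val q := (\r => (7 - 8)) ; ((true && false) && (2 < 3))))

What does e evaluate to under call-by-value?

Derivation:
step 0: (if (if (let x = (if false then (\y.1) else (\z.6)) in true) then false else (false && (0 == 9))) then ((\u.((\v.u) 7)) (let w = ((\p.false) 5) in w)) else (let q = (\r.(7 - 8)) in ((true && false) && (2 < 3))))
step 1: [if@0.0.0] (if (if (let x = (\z.6) in true) then false else (false && (0 == 9))) then ((\u.((\v.u) 7)) (let w = ((\p.false) 5) in w)) else (let q = (\r.(7 - 8)) in ((true && false) && (2 < 3))))
step 2: [let@0.0] (if (if true then false else (false && (0 == 9))) then ((\u.((\v.u) 7)) (let w = ((\p.false) 5) in w)) else (let q = (\r.(7 - 8)) in ((true && false) && (2 < 3))))
step 3: [if@0] (if false then ((\u.((\v.u) 7)) (let w = ((\p.false) 5) in w)) else (let q = (\r.(7 - 8)) in ((true && false) && (2 < 3))))
step 4: [if@root] (let q = (\r.(7 - 8)) in ((true && false) && (2 < 3)))
step 5: [let@root] ((true && false) && (2 < 3))
step 6: [delta@0] (false && (2 < 3))
step 7: [delta@1] (false && true)
step 8: [delta@root] false

Answer: false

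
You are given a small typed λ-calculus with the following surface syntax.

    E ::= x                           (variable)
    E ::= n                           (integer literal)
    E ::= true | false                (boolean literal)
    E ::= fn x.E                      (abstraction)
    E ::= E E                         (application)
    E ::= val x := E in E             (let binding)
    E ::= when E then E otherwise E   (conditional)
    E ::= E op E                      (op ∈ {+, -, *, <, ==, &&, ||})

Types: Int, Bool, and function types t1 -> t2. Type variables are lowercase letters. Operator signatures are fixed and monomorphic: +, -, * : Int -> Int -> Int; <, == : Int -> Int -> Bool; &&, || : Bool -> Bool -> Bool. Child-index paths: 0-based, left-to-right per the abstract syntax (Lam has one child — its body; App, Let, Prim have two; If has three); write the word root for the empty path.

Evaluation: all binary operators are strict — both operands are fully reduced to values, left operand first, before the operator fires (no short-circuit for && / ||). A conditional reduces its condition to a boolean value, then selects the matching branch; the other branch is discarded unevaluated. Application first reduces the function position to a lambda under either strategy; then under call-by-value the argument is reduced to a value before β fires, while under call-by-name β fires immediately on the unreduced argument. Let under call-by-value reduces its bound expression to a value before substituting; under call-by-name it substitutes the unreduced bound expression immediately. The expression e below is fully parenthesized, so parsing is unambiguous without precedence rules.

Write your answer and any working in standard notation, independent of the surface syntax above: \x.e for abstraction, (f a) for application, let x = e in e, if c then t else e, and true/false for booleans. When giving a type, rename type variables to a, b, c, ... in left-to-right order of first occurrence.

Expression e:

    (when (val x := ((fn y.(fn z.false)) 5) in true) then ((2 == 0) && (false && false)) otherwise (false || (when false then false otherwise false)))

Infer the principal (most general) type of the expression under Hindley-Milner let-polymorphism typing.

Working:
\z._ : b -> Bool
\y._ : a -> b -> Bool
  unify a -> b -> Bool ~ Int -> c
  unify a ~ Int
  unify b -> Bool ~ c
_ _ : b -> Bool
let x : forall. b -> Bool
  unify Bool ~ Bool
  unify Int ~ Int
  unify Int ~ Int
  unify Bool ~ Bool
  unify Bool ~ Bool
  unify Bool ~ Bool
  unify Bool ~ Bool
  unify Bool ~ Bool
  unify Bool ~ Bool
  unify Bool ~ Bool
  unify Bool ~ Bool
  unify Bool ~ Bool

Answer: Bool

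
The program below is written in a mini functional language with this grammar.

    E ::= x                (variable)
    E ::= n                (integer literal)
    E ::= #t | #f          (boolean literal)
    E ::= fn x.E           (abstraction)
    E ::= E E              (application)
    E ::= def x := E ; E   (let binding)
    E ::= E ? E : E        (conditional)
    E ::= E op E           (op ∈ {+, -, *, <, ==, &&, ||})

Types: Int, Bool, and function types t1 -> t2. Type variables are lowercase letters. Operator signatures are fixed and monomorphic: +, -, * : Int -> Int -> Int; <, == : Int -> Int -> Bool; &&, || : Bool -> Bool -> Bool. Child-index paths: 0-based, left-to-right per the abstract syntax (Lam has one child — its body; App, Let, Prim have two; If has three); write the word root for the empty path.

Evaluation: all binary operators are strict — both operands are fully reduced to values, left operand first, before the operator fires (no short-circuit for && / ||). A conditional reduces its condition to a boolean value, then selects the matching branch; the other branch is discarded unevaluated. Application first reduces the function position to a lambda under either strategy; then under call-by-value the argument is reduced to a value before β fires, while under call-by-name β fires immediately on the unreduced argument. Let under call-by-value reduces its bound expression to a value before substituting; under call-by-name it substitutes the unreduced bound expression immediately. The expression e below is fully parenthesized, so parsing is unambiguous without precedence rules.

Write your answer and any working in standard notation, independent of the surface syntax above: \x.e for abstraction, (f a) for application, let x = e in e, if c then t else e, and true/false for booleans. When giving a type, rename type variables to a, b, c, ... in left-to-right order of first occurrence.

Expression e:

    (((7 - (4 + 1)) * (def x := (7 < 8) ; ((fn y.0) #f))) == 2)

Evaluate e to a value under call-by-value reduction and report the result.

Working:
step 0: (((7 - (4 + 1)) * (let x = (7 < 8) in ((\y.0) false))) == 2)
step 1: [delta@0.0.1] (((7 - 5) * (let x = (7 < 8) in ((\y.0) false))) == 2)
step 2: [delta@0.0] ((2 * (let x = (7 < 8) in ((\y.0) false))) == 2)
step 3: [delta@0.1.0] ((2 * (let x = true in ((\y.0) false))) == 2)
step 4: [let@0.1] ((2 * ((\y.0) false)) == 2)
step 5: [beta@0.1] ((2 * 0) == 2)
step 6: [delta@0] (0 == 2)
step 7: [delta@root] false

Answer: false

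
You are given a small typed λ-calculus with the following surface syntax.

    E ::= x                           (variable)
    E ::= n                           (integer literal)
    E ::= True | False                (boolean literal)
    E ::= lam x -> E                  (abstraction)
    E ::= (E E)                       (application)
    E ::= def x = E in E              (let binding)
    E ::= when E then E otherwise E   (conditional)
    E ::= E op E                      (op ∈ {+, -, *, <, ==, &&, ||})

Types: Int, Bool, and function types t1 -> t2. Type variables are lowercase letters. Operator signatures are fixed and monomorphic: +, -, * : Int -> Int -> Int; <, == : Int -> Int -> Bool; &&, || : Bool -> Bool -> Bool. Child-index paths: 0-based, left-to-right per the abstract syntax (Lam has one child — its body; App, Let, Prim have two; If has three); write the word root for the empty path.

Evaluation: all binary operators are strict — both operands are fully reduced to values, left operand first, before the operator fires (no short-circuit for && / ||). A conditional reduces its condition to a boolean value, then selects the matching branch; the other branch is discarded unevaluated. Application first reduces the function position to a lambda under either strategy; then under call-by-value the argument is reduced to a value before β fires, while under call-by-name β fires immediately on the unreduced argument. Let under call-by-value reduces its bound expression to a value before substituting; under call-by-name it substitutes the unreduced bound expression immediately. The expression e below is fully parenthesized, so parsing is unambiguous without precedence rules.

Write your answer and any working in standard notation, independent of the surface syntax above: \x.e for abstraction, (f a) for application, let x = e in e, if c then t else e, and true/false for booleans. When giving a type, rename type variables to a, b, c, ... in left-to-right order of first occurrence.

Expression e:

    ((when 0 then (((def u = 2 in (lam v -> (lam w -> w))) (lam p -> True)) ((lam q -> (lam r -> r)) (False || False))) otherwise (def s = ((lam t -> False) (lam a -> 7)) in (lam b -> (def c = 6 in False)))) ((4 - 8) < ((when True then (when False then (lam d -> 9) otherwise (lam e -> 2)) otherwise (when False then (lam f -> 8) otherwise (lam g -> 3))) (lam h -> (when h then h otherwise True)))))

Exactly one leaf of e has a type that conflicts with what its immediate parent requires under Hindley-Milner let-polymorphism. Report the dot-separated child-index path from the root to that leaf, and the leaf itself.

Working:
  unify Int ~ Bool
  FAIL: mismatch Int ~ Bool

Answer: 0.0 : 0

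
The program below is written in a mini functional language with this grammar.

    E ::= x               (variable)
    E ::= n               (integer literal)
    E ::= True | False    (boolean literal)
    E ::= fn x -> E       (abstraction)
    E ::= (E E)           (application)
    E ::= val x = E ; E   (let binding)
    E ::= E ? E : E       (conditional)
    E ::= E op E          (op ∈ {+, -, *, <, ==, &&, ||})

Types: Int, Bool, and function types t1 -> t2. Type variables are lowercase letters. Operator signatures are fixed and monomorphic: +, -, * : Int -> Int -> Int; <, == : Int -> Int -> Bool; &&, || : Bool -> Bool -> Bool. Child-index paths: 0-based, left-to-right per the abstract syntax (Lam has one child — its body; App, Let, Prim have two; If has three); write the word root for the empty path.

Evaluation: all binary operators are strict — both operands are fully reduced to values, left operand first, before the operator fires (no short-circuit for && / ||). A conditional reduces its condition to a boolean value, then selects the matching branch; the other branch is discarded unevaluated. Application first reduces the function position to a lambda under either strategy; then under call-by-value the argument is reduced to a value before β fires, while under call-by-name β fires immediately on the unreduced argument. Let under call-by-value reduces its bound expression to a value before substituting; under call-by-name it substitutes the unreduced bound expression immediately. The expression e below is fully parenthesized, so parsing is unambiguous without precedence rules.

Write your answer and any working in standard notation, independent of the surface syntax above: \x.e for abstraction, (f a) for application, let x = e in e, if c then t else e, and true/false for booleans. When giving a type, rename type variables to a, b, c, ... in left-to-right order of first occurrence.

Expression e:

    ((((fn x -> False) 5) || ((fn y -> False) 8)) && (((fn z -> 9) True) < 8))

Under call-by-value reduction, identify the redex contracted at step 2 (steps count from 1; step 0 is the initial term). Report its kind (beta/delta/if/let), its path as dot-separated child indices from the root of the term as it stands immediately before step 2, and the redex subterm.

Derivation:
step 0: ((((\x.false) 5) || ((\y.false) 8)) && (((\z.9) true) < 8))
step 1: [beta@0.0] ((false || ((\y.false) 8)) && (((\z.9) true) < 8))
step 2: [beta@0.1] ((false || false) && (((\z.9) true) < 8))

Answer: beta at 0.1 : ((\y.false) 8)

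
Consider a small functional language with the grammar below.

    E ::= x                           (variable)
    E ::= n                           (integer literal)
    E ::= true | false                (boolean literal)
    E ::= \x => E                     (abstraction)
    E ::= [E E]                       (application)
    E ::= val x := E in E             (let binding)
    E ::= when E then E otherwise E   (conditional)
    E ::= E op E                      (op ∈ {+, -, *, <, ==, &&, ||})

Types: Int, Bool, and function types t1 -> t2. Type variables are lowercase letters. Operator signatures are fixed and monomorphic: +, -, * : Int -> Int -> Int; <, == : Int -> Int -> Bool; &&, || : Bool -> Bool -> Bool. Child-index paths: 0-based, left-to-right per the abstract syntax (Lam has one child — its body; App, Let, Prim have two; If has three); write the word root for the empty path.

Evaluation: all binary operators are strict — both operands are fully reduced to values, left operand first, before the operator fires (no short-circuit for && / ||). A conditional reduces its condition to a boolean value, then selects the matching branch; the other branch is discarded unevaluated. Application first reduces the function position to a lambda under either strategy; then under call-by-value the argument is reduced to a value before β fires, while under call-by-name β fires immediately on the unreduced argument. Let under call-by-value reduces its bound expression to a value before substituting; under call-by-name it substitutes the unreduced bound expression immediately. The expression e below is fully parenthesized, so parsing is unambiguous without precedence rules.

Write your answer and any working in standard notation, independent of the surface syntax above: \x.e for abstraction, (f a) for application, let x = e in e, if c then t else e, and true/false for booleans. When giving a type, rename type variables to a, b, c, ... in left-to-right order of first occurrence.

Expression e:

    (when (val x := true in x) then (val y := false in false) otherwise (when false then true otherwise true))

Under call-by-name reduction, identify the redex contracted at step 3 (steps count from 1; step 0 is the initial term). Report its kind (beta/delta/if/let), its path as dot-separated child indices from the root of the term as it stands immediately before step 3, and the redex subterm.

Answer: let at root : (let y = false in false)

Working:
step 0: (if (let x = true in x) then (let y = false in false) else (if false then true else true))
step 1: [let@0] (if true then (let y = false in false) else (if false then true else true))
step 2: [if@root] (let y = false in false)
step 3: [let@root] false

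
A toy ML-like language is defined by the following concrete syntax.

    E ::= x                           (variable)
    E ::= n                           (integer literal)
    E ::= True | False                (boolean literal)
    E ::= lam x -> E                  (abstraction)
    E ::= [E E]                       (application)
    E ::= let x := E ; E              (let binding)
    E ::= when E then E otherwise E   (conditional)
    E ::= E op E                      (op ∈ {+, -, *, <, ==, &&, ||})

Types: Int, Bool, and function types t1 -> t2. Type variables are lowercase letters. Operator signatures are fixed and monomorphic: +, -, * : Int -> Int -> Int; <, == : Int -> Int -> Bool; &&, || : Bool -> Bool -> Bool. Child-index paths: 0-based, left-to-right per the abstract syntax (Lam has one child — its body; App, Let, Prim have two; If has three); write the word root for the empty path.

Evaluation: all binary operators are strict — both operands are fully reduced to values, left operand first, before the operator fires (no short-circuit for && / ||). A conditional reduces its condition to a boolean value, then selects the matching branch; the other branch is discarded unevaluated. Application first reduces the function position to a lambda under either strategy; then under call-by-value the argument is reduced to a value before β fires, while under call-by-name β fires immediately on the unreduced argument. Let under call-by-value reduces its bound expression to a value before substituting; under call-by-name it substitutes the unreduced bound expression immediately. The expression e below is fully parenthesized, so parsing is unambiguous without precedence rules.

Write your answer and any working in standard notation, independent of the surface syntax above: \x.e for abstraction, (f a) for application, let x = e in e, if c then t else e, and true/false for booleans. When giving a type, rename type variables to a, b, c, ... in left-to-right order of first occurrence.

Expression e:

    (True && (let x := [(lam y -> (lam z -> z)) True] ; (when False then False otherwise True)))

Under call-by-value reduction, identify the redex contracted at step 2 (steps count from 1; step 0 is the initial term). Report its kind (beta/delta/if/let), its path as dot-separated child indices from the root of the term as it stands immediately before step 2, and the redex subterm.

Answer: let at 1 : (let x = (\z.z) in (if false then false else true))

Trace:
step 0: (true && (let x = ((\y.(\z.z)) true) in (if false then false else true)))
step 1: [beta@1.0] (true && (let x = (\z.z) in (if false then false else true)))
step 2: [let@1] (true && (if false then false else true))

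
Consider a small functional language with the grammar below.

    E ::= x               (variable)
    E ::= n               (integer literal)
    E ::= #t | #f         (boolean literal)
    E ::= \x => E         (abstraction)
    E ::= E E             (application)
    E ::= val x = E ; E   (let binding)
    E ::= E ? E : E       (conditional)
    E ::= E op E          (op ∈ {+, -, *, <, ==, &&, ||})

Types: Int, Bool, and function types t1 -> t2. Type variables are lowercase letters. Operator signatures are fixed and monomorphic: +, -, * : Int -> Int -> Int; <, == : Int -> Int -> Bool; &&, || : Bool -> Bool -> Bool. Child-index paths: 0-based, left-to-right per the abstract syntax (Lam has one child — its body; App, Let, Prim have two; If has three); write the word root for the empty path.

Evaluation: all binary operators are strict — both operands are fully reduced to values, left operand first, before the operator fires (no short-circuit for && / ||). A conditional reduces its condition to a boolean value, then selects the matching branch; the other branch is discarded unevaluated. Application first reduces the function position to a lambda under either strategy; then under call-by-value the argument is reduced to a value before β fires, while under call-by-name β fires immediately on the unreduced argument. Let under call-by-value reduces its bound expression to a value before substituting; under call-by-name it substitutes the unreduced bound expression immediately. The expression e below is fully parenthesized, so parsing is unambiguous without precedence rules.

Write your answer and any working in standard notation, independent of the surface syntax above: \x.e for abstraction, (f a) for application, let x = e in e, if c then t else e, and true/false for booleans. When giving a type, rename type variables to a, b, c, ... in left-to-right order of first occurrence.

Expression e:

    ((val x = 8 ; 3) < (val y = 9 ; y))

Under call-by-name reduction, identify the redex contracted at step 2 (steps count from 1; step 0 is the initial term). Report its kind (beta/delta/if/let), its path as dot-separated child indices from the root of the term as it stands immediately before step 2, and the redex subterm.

Working:
step 0: ((let x = 8 in 3) < (let y = 9 in y))
step 1: [let@0] (3 < (let y = 9 in y))
step 2: [let@1] (3 < 9)

Answer: let at 1 : (let y = 9 in y)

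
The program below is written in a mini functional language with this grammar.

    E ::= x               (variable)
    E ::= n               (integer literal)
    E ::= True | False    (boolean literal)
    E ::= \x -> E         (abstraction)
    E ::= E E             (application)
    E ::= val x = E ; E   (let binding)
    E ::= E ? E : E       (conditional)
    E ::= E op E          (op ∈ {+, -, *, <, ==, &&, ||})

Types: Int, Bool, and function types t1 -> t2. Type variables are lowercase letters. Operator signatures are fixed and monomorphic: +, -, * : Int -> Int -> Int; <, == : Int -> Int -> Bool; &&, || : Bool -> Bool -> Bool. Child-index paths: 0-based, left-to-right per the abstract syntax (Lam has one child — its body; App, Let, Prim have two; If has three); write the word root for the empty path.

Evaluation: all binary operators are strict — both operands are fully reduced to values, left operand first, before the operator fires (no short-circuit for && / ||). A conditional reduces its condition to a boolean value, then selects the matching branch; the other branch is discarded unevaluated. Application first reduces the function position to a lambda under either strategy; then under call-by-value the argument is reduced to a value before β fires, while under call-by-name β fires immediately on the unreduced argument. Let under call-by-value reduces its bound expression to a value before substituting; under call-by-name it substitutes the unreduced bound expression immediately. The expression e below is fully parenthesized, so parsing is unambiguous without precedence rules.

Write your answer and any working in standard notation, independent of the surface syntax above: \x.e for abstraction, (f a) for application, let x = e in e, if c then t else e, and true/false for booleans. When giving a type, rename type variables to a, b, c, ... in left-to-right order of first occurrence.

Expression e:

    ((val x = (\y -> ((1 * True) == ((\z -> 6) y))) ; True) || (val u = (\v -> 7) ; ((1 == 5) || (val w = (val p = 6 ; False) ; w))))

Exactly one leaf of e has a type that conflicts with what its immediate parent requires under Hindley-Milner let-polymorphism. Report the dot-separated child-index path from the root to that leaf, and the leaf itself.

Answer: 0.0.0.0.1 : true

Derivation:
  unify Int ~ Int
  unify Bool ~ Int
  FAIL: mismatch Bool ~ Int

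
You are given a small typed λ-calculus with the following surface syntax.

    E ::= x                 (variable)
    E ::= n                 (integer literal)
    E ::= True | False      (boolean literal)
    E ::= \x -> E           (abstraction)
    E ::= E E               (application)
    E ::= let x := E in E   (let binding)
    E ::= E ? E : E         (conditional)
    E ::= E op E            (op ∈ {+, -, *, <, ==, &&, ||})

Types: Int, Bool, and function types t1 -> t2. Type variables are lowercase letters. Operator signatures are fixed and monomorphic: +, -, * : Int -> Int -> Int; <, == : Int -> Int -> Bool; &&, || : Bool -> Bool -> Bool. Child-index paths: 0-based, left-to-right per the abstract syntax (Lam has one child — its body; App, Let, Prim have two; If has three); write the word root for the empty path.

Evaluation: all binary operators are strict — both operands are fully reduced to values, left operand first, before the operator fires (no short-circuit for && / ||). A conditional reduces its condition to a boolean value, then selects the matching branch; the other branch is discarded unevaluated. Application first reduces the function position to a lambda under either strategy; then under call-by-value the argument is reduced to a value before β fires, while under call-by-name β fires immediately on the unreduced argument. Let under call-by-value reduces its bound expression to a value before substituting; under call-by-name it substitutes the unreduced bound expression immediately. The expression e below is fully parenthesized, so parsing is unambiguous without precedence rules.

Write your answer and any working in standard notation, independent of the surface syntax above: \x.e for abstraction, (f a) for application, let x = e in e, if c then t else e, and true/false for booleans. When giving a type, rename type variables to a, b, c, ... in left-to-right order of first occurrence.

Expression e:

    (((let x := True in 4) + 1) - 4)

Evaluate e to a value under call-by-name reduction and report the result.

Answer: 1

Derivation:
step 0: (((let x = true in 4) + 1) - 4)
step 1: [let@0.0] ((4 + 1) - 4)
step 2: [delta@0] (5 - 4)
step 3: [delta@root] 1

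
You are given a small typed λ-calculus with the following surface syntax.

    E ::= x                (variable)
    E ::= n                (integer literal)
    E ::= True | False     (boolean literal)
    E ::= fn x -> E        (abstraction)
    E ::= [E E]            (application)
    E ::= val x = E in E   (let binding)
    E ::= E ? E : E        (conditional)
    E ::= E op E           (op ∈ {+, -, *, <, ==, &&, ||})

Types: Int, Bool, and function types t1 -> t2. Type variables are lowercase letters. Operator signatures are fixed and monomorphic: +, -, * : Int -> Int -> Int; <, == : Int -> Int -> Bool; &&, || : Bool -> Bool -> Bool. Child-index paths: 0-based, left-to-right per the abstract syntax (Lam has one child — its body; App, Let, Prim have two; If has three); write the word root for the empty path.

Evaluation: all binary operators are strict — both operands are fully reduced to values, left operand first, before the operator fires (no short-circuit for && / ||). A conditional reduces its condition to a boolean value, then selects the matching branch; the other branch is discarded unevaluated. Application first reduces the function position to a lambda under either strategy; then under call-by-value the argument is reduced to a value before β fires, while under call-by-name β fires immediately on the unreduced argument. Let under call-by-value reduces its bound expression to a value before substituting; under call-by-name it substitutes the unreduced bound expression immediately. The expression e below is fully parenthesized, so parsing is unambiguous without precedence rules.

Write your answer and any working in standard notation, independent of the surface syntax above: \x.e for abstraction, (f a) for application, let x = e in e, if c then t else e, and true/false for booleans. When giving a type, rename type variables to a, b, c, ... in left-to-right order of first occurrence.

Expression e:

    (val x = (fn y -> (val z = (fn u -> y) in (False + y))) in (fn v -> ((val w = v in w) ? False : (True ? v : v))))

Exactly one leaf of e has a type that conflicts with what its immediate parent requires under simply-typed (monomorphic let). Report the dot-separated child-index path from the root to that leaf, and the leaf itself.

Answer: 0.0.1.0 : false

Derivation:
y : a
\u._ : b -> a
let z : b -> a
  unify Bool ~ Int
  FAIL: mismatch Bool ~ Int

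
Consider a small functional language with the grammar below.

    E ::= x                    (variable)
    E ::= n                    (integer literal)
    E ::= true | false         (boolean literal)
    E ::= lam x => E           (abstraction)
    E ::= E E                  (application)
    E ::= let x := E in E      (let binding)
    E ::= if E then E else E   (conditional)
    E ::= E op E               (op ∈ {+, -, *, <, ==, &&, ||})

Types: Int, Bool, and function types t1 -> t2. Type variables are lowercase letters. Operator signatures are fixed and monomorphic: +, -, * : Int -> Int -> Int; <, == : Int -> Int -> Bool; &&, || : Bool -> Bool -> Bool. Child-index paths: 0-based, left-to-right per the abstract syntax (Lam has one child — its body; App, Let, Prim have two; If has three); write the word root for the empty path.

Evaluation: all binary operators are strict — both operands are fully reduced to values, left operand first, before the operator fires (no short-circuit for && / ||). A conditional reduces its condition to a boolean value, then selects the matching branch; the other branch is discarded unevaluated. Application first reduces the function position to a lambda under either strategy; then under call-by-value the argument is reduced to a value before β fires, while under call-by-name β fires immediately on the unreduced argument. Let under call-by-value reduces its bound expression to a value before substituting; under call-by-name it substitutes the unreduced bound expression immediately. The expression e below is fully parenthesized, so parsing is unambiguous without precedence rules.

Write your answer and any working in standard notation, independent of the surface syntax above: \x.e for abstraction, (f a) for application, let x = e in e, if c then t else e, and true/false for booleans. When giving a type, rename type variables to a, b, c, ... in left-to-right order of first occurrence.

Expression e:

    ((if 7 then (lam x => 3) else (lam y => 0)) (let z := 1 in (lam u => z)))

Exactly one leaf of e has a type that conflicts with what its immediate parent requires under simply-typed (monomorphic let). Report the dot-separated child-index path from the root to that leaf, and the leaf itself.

Answer: 0.0 : 7

Derivation:
  unify Int ~ Bool
  FAIL: mismatch Int ~ Bool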